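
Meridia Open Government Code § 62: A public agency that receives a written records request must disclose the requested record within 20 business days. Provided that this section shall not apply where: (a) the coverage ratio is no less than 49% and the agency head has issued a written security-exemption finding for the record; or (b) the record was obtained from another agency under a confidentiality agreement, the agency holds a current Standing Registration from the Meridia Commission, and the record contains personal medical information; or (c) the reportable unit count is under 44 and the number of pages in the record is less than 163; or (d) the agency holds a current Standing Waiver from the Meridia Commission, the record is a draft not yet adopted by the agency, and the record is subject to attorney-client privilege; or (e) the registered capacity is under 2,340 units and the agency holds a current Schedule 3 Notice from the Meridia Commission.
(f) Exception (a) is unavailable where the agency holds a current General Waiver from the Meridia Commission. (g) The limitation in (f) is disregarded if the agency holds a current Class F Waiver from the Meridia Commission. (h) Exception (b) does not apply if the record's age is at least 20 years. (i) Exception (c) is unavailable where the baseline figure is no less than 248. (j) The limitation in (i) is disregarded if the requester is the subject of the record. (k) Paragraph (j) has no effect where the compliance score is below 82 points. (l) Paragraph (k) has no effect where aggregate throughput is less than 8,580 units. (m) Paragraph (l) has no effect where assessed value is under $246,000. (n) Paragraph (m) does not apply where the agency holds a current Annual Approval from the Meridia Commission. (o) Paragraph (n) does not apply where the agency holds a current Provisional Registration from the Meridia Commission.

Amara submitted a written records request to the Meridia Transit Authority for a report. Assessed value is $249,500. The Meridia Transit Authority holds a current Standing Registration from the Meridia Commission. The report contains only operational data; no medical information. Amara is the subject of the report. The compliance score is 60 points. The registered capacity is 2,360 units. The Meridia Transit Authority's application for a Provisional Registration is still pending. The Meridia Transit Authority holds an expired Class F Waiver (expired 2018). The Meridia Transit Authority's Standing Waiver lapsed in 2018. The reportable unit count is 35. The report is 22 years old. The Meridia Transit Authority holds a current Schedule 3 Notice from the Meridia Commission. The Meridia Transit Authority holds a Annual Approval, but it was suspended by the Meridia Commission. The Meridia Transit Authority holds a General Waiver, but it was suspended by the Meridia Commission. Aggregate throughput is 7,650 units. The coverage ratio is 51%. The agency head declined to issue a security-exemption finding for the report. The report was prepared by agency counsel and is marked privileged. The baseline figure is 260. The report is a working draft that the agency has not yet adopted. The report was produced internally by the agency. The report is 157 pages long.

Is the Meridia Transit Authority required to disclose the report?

No — exception (c) applies; the Meridia Transit Authority is not required to disclose the report.

Exception (a) fails — the agency head declined to issue a security-exemption finding.
Exception (b) fails — the report was produced internally.
Exception (c): the reportable unit count is 35, under the 44 limit; the number of pages in the record is 157, less than the 163 limit — every condition holds. As to paragraphs (i)–(o): (i) is engaged (the baseline figure is 260, meeting the 248 threshold), but is set aside by (j): (j) operates against (i): Amara is the subject of the report. (k) would limit (j) — the compliance score is 60 points, below the 82 points limit — but (l) sets (k) aside: (l) operates against (k): aggregate throughput is 7,650 units, less than the 8,580 units limit. (m), which would lift (l), is inapplicable — assessed value is $249,500, not under $246,000. Exception (c) stands.
Exception (d) requires that the agency holds a current Standing Waiver from the Meridia Commission; but no current Standing Waiver is held, so (d) is unavailable.
Exception (e) requires that the registered capacity is under 2,340 units; but the registered capacity is 2,360 units, not under 2,340 units, so (e) is unavailable.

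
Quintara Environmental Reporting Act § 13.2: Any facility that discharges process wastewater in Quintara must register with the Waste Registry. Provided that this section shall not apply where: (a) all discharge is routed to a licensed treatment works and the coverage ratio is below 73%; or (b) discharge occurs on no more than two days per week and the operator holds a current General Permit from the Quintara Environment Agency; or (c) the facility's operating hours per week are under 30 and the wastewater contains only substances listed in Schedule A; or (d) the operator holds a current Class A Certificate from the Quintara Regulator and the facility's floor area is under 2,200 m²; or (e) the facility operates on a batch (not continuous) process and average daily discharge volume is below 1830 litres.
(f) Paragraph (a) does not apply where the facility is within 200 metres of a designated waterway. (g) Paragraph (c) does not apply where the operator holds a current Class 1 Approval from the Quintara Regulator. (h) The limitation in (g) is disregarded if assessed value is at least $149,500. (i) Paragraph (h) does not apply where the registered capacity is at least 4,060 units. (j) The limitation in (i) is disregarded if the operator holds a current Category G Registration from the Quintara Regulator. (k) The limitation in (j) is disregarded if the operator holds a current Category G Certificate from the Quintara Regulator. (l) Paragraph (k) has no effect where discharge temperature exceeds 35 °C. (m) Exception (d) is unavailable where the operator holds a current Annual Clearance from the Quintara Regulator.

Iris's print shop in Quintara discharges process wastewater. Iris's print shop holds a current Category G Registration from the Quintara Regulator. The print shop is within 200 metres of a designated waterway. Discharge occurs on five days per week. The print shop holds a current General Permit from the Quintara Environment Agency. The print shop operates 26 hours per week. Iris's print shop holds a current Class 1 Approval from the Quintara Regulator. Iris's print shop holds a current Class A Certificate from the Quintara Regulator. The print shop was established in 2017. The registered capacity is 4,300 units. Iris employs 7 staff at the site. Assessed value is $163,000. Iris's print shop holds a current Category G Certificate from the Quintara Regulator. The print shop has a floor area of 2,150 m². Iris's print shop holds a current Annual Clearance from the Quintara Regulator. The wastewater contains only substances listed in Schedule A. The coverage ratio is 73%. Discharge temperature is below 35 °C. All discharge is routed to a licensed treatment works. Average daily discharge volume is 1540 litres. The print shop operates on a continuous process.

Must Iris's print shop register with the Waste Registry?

Yes — Iris's print shop must register with the Waste Registry.

Exception (a) does not apply: the coverage ratio is 73%, not below 73%.
Exception (b) fails — discharge occurs on five days per week.
Exception (c) is satisfied on its face — the facility's operating hours per week are 26, under the 30 limit; the wastewater is Schedule-A-only. But: (g) operates against (c): a current Class 1 Approval is held. (h) would limit (g) — assessed value is $163,000, meeting the $149,500 threshold — but (i) sets (h) aside: (i) operates against (h): the registered capacity is 4,300 units, meeting the 4,060 units threshold. (j) is triggered (a current Category G Registration is held), but is set aside by (k): (k) operates against (j): a current Category G Certificate is held. (l) is inapplicable (discharge temperature is below 35 °C), so (k) stands. Exception (c) does not apply.
All of (d)'s requirements are met (a current Class A Certificate is held; the facility's floor area is 2,150 m², under the 2,200 m² limit). But: (m) operates against (d): a current Annual Clearance is held. (d) is therefore removed.
Exception (e) fails — the facility operates on a continuous process.
No exception displaces § 13.2.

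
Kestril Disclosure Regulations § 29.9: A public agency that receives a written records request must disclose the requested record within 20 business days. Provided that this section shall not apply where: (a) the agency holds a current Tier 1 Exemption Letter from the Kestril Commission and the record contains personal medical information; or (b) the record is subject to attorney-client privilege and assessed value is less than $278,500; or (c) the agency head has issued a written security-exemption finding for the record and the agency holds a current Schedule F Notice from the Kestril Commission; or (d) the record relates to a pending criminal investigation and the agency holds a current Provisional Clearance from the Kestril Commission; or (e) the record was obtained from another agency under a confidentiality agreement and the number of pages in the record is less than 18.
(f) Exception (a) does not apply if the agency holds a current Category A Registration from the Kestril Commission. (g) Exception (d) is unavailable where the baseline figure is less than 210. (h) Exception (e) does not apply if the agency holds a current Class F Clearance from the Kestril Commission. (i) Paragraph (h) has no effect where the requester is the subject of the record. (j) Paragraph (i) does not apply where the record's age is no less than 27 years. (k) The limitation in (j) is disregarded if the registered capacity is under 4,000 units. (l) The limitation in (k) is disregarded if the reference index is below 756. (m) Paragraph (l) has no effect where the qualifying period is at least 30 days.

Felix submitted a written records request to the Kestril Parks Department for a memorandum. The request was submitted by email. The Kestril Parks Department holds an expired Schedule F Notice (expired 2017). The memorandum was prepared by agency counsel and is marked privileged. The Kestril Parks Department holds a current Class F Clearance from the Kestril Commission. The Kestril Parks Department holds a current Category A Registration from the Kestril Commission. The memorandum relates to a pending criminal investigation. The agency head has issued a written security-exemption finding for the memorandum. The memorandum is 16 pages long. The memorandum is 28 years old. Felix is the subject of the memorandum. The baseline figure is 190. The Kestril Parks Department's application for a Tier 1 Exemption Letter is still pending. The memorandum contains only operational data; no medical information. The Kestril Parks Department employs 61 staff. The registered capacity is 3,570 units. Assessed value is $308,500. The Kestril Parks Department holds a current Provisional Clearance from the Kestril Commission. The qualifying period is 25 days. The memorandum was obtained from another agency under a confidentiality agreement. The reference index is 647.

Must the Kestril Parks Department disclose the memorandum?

Yes — the Kestril Parks Department must disclose the memorandum.

Exception (a) does not apply: no current Tier 1 Exemption Letter is held.
Exception (b) does not apply: assessed value is $308,500, not less than $278,500.
Exception (c) requires that the agency holds a current Schedule F Notice from the Kestril Commission; but there is no Schedule F Notice in force, so (c) is unavailable.
Exception (d) is satisfied on its face — the memorandum relates to a pending investigation; a current Provisional Clearance is held. Turning to paragraph (g): (g) operates against (d): the baseline figure is 190, less than the 210 limit. So (d) is unavailable.
All of (e)'s requirements are met (the memorandum was obtained under a confidentiality agreement; the number of pages in the record is 16, less than the 18 limit). However, paragraphs (h)–(m) must be considered: (h) operates — a current Class F Clearance is held. (i) is triggered (Felix is the subject of the memorandum), but is set aside by (j): (j) is engaged — the record's age is 28 years, meeting the 27 years threshold. (k) is triggered (the registered capacity is 3,570 units, under the 4,000 units limit), but is set aside by (l): (l) is engaged — the reference index is 647, below the 756 limit. (m), which would lift (l), is not triggered — the qualifying period is 25 days, short of 30 days. So (e) is unavailable.
Every exception is unavailable, so the rule governs.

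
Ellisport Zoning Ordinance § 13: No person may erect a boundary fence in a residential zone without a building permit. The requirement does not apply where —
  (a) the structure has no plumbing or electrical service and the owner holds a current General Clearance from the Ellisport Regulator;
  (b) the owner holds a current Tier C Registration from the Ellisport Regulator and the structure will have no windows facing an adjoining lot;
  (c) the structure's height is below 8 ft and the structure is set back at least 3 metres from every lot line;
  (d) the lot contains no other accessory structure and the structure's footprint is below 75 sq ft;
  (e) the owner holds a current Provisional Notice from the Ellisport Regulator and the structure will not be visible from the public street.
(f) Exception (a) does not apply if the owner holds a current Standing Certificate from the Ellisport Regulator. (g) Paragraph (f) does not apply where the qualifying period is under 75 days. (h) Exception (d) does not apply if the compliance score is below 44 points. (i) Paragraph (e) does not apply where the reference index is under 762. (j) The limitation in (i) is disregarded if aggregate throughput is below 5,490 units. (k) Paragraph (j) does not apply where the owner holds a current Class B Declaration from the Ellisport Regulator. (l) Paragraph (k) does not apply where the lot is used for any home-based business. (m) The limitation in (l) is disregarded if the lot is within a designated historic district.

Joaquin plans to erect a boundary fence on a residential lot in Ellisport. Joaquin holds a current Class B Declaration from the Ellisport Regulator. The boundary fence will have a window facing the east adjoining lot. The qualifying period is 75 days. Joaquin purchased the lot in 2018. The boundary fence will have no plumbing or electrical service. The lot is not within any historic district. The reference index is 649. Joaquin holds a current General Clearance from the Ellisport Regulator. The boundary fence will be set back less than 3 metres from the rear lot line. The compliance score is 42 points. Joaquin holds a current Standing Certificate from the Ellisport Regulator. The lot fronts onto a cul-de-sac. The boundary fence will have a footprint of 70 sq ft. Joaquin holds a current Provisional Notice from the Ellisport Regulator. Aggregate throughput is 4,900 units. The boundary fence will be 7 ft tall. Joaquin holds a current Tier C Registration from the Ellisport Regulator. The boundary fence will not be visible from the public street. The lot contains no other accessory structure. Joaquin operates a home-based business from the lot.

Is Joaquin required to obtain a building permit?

Exception (a)'s conditions are all satisfied: there is no plumbing or electrical service; a current General Clearance is held. But: (f) operates against (a): a current Standing Certificate is held. (g), which would lift (f), is not triggered — the qualifying period is 75 days, not under 75 days. (a) is therefore removed.
Exception (b) fails — a window faces an adjoining lot.
Exception (c) does not apply: the rear setback is under 3 m.
Exception (d)'s conditions are all satisfied: the lot has no other accessory structure; the structure's footprint is 70 sq ft, below the 75 sq ft limit. Turning to paragraph (h): (h) operates against (d): the compliance score is 42 points, below the 44 points limit. So (d) is unavailable.
Exception (e)'s conditions are all satisfied: a current Provisional Notice is held; the structure will not be visible from the street. Under paragraphs (i)–(m): (i) would limit (e) — the reference index is 649, under the 762 limit — but (j) sets (i) aside: (j) operates against (i): aggregate throughput is 4,900 units, below the 5,490 units limit. (k) would limit (j) — a current Class B Declaration is held — but (l) sets (k) aside: (l) operates against (k): a home-based business operates on the lot. (m) is not triggered (the lot is not in a historic district), so (l) stands. Exception (e) stands.

No — exception (e) applies; Joaquin does not need a building permit.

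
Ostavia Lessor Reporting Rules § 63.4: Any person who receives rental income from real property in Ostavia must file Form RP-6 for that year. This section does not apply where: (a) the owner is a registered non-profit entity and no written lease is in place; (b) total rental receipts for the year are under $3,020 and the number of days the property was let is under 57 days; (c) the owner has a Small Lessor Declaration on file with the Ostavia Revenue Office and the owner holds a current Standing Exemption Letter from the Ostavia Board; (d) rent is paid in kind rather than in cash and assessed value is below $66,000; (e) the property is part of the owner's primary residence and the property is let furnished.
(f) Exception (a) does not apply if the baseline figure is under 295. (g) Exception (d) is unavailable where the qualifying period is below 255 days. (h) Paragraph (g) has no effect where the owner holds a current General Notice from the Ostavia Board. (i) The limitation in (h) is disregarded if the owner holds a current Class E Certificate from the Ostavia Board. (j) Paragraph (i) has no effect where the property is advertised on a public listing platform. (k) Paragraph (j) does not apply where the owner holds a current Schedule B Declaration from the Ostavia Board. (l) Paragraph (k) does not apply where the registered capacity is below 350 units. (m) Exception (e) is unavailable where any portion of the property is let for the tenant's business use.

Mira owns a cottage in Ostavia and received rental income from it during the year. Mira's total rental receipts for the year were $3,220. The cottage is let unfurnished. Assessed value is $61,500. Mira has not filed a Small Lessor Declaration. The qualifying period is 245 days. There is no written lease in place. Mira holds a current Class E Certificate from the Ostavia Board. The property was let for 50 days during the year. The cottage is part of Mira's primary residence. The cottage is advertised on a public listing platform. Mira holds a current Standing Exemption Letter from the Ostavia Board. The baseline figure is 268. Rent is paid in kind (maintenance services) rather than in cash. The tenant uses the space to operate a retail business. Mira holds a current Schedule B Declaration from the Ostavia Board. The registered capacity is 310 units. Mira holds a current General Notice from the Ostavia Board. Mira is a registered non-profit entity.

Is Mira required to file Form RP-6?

No — exception (d) applies; Mira is not required to file Form RP-6.

Exception (a): Mira is a registered non-profit; there is no written lease — every condition holds. But applying paragraph (f): (f) operates — the baseline figure is 268, under the 295 limit. So (a) is unavailable.
Exception (b) does not apply: total rental receipts for the year are $3,220, not under $3,020.
Exception (c) requires that the owner has a Small Lessor Declaration on file with the Ostavia Revenue Office; but no Small Lessor Declaration is on file, so (c) is unavailable.
Exception (d): rent is paid in kind; assessed value is $61,500, below the $66,000 limit — every condition holds. Under paragraphs (g)–(l): (g) operates (the qualifying period is 245 days, below the 255 days limit), but yields to (h): (h) operates against (g): a current General Notice is held. (i) would limit (h) — a current Class E Certificate is held — but (j) sets (i) aside: (j) is engaged — the property is publicly advertised. (k) is engaged (a current Schedule B Declaration is held), but is set aside by (l): (l) operates against (k): the registered capacity is 310 units, below the 350 units limit. So (d) applies.
Exception (e) does not apply: the property is let unfurnished.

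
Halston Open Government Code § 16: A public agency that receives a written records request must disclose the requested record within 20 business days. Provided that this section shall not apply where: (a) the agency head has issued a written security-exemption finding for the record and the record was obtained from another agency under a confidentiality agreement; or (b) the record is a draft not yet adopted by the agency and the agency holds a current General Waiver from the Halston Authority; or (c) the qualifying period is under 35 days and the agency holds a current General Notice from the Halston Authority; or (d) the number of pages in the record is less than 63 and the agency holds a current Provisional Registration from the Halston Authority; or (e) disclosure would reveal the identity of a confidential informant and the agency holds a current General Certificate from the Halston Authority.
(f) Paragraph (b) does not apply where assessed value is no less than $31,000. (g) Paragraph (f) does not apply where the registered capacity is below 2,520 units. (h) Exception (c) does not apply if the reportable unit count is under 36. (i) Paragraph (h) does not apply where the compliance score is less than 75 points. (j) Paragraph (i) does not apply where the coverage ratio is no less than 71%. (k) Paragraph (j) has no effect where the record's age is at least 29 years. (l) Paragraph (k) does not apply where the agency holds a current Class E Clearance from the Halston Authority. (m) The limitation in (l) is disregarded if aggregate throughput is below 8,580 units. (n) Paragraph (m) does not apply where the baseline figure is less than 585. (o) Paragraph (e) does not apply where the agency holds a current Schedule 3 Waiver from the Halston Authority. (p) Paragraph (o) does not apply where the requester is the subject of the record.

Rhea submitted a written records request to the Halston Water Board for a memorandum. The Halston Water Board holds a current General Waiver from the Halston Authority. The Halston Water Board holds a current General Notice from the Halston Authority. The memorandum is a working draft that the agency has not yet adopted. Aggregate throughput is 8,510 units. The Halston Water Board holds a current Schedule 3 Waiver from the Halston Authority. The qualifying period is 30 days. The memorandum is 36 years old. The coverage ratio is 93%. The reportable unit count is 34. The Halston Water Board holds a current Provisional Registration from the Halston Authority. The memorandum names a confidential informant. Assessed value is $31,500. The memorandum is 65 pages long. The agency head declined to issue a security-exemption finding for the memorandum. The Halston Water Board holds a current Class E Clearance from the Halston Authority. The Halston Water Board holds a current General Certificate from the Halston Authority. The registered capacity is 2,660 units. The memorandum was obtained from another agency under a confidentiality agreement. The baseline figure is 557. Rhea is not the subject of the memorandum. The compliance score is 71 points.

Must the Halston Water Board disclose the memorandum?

Yes — the Halston Water Board must disclose the memorandum.

Exception (a) requires that the agency head has issued a written security-exemption finding for the record; but the agency head declined to issue a security-exemption finding, so (a) is unavailable.
Exception (b): the memorandum is an unadopted draft; a current General Waiver is held — every condition holds. But: (f) is engaged — assessed value is $31,500, meeting the $31,000 threshold. (g), which would lift (f), is inapplicable — the registered capacity is 2,660 units, not below 2,520 units. (b) is therefore removed.
Exception (c): the qualifying period is 30 days, under the 35 days limit; a current General Notice is held — every condition holds. However, paragraphs (h)–(n) must be considered: (h) applies — the reportable unit count is 34, under the 36 limit. (i) would limit (h) — the compliance score is 71 points, less than the 75 points limit — but (j) sets (i) aside: (j) operates — the coverage ratio is 93%, meeting the 71% threshold. (k) is triggered (the record's age is 36 years, meeting the 29 years threshold), but is displaced by (l): (l) operates against (k): a current Class E Clearance is held. (m) would limit (l) — aggregate throughput is 8,510 units, below the 8,580 units limit — but (n) sets (m) aside: (n) is engaged — the baseline figure is 557, less than the 585 limit. (c) is therefore removed.
Exception (d) requires that the number of pages in the record is less than 63; but the number of pages in the record is 65, not less than 63, so (d) is unavailable.
Exception (e) is satisfied on its face — the memorandum names a confidential informant; a current General Certificate is held. But applying paragraphs (o)–(p): (o) operates — a current Schedule 3 Waiver is held. (p), which would lift (o), does not operate here — Rhea is not the subject of the memorandum. So (e) is unavailable.
Every exception is unavailable, so the rule governs.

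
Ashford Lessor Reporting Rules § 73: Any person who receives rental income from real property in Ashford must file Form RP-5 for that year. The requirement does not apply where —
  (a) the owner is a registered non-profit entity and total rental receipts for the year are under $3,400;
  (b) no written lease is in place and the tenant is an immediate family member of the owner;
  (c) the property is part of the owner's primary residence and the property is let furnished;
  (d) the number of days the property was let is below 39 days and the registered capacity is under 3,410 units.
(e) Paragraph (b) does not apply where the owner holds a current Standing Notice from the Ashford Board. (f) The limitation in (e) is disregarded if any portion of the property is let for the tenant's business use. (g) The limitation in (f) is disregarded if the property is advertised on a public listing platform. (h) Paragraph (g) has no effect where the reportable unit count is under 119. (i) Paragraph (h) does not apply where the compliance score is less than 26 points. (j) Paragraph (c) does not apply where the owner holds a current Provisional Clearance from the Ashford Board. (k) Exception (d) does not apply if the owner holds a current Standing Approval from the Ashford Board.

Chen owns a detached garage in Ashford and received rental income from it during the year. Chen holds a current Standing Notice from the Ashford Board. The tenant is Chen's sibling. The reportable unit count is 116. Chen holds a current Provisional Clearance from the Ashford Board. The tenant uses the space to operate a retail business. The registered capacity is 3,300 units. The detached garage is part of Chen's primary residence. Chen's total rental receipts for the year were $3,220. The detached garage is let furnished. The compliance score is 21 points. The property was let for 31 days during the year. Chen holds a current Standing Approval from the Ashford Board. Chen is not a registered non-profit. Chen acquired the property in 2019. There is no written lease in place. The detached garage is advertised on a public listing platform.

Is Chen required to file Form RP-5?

Yes — Chen must file Form RP-5.

Exception (a) fails — Chen is not a registered non-profit.
Exception (b) is satisfied on its face — there is no written lease; the tenant is an immediate family member. But: (e) applies — a current Standing Notice is held. (f) would limit (e) — the space is let for business use — but (g) sets (f) aside: (g) applies — the property is publicly advertised. (h) would limit (g) — the reportable unit count is 116, under the 119 limit — but (i) sets (h) aside: (i) operates — the compliance score is 21 points, less than the 26 points limit. So (b) is unavailable.
Exception (c)'s conditions are all satisfied: the detached garage is part of the primary residence; the property is let furnished. But: (j) operates against (c): a current Provisional Clearance is held. So (c) is unavailable.
Exception (d): the number of days the property was let is 31 days, below the 39 days limit; the registered capacity is 3,300 units, under the 3,410 units limit — every condition holds. However, paragraph (k) must be considered: (k) is triggered — a current Standing Approval is held. Exception (d) does not apply.
None of the exceptions is available; § 73 applies in full.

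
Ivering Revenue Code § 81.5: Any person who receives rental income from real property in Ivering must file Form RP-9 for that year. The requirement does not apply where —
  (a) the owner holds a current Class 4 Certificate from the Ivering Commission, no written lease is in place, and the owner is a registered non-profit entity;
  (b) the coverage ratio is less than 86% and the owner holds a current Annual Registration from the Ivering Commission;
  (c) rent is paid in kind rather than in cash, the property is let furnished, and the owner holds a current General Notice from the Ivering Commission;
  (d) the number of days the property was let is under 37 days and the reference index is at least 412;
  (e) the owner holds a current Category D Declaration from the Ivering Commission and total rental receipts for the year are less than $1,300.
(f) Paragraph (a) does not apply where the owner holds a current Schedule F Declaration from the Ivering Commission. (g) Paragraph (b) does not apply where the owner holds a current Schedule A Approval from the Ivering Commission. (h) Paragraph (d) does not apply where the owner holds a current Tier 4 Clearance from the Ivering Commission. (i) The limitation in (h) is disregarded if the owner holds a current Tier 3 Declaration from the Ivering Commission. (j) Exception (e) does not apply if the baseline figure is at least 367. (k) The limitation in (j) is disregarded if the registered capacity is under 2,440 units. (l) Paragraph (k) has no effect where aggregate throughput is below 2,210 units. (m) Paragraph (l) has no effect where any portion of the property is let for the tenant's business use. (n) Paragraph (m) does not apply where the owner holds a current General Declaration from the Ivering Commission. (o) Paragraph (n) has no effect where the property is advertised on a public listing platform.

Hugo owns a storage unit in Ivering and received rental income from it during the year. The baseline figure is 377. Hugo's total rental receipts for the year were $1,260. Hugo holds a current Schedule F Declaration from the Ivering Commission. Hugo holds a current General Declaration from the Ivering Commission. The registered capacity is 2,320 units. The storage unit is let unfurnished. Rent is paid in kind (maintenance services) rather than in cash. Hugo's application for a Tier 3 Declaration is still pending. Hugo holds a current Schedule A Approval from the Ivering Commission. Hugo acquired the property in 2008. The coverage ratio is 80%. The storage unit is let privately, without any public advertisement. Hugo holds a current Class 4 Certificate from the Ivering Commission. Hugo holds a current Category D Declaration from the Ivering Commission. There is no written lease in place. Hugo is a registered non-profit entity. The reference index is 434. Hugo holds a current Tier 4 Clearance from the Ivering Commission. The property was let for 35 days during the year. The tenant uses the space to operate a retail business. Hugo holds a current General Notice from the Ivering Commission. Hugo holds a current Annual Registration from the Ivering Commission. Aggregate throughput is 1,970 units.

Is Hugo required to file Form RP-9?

Yes — Hugo must file Form RP-9.

Exception (a)'s conditions are all satisfied: a current Class 4 Certificate is held; there is no written lease; Hugo is a registered non-profit. But: (f) operates against (a): a current Schedule F Declaration is held. So (a) is unavailable.
Exception (b): the coverage ratio is 80%, less than the 86% limit; a current Annual Registration is held — every condition holds. However, paragraph (g) must be considered: (g) applies — a current Schedule A Approval is held. So (b) is unavailable.
Exception (c) does not apply: the property is let unfurnished.
All of (d)'s requirements are met (the number of days the property was let is 35 days, under the 37 days limit; the reference index is 434, meeting the 412 threshold). However, paragraphs (h)–(i) must be considered: (h) applies — a current Tier 4 Clearance is held. (i), which would lift (h), is inapplicable — the Tier 3 Declaration is not current. (d) is therefore removed.
Exception (e) is satisfied on its face — a current Category D Declaration is held; total rental receipts for the year are $1,260, less than the $1,300 limit. Turning to paragraphs (j)–(o): (j) applies — the baseline figure is 377, meeting the 367 threshold. (k) would limit (j) — the registered capacity is 2,320 units, under the 2,440 units limit — but (l) sets (k) aside: (l) operates against (k): aggregate throughput is 1,970 units, below the 2,210 units limit. (m) would limit (l) — the space is let for business use — but (n) sets (m) aside: (n) operates against (m): a current General Declaration is held. (o), which would lift (n), is not engaged — the property is let privately without advertisement. So (e) is unavailable.
None of the exceptions is available; § 81.5 applies in full.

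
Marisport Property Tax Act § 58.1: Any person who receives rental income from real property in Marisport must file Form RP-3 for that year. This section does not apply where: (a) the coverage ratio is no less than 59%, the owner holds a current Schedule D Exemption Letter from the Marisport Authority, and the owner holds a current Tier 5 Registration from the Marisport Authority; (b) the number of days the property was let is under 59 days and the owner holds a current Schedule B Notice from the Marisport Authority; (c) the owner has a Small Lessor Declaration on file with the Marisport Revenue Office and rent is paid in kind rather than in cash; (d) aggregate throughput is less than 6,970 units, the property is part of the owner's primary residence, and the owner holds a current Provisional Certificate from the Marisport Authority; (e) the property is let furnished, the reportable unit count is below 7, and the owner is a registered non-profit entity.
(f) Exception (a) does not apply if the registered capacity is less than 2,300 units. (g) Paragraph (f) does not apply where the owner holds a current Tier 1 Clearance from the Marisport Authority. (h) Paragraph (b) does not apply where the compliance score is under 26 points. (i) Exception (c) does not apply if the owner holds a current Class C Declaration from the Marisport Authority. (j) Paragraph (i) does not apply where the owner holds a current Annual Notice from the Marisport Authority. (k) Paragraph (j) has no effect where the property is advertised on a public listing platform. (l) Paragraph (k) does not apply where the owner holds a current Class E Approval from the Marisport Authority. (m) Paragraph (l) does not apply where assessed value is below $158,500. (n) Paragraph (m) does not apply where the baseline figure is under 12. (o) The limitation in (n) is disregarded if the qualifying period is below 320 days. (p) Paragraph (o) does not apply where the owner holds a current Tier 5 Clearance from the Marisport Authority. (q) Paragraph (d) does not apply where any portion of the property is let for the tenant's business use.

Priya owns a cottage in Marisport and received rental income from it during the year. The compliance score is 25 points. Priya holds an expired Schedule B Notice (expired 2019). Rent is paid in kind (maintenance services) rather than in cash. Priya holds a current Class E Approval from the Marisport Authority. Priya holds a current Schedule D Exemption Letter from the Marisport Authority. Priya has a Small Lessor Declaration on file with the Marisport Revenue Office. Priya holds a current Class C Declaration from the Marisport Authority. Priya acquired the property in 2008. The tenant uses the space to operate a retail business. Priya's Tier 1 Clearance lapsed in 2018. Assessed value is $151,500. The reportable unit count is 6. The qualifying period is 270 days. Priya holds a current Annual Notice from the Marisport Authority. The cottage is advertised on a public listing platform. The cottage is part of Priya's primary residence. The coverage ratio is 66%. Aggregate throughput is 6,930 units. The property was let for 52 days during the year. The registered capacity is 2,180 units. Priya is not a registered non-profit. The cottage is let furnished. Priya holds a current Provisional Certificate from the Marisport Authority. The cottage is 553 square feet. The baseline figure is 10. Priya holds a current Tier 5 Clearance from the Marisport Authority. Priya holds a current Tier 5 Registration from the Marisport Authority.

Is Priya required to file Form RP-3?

No — exception (c) applies; Priya is not required to file Form RP-3.

All of (a)'s requirements are met (the coverage ratio is 66%, meeting the 59% threshold; a current Schedule D Exemption Letter is held; a current Tier 5 Registration is held). But applying paragraphs (f)–(g): (f) operates against (a): the registered capacity is 2,180 units, less than the 2,300 units limit. (g) is inapplicable (the Tier 1 Clearance is not current), so (f) stands. (a) is therefore removed.
Exception (b) requires that the owner holds a current Schedule B Notice from the Marisport Authority; but there is no Schedule B Notice in force, so (b) is unavailable.
Exception (c) is satisfied on its face — a Small Lessor Declaration is on file; rent is paid in kind. Considering the limiting provisions: (i) would limit (c) — a current Class C Declaration is held — but (j) sets (i) aside: (j) operates against (i): a current Annual Notice is held. (k) is triggered (the property is publicly advertised), but is displaced by (l): (l) is engaged — a current Class E Approval is held. (m) would limit (l) — assessed value is $151,500, below the $158,500 limit — but (n) sets (m) aside: (n) is triggered — the baseline figure is 10, under the 12 limit. (o) is engaged (the qualifying period is 270 days, below the 320 days limit), but is displaced by (p): (p) is engaged — a current Tier 5 Clearance is held. (c) remains available.
Exception (d)'s conditions are all satisfied: aggregate throughput is 6,930 units, less than the 6,970 units limit; the cottage is part of the primary residence; a current Provisional Certificate is held. But applying paragraph (q): (q) applies — the space is let for business use. (d) is therefore removed.
Exception (e) does not apply: Priya is not a registered non-profit.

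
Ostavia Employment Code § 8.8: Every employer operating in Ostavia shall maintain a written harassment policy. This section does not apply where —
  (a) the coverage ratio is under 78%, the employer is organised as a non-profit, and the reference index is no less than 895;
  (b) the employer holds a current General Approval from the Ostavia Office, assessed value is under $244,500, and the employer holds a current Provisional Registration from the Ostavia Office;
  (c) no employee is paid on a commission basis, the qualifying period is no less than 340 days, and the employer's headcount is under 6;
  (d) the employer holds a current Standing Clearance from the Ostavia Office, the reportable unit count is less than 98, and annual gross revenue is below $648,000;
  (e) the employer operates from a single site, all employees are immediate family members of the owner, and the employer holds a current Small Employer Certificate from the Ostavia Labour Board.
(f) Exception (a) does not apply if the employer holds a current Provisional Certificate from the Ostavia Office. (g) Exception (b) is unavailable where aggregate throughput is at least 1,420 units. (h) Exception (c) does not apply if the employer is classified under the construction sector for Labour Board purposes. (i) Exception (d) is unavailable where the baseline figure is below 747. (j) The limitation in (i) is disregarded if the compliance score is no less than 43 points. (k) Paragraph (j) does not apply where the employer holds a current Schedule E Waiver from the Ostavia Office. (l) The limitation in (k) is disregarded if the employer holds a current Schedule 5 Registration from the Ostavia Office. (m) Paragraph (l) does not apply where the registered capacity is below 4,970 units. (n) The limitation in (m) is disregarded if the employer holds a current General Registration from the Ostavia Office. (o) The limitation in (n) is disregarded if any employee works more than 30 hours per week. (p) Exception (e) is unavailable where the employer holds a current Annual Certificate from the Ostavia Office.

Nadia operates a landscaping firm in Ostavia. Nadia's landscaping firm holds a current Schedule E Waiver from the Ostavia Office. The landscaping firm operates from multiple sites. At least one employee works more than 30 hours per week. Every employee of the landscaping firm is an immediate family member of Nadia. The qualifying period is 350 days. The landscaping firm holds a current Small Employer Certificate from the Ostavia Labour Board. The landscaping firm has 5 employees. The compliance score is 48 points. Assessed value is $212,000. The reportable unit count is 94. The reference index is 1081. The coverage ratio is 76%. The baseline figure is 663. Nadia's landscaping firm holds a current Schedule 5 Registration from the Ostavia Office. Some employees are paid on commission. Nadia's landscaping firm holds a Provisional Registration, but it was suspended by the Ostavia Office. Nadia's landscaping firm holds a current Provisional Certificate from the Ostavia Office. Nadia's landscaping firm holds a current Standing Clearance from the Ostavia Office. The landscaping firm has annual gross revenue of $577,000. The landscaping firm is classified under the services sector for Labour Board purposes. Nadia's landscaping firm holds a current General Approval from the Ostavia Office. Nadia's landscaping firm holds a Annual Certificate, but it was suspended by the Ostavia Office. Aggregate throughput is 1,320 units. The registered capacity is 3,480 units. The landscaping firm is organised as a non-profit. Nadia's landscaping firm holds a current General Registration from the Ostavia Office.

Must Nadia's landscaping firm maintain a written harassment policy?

Exception (a): the coverage ratio is 76%, under the 78% limit; the employer is a non-profit; the reference index is 1,081, meeting the 895 threshold — every condition holds. But applying paragraph (f): (f) is triggered — a current Provisional Certificate is held. So (a) is unavailable.
Exception (b) fails — the Provisional Registration is not current.
Exception (c) does not apply: some employees are paid on commission.
All of (d)'s requirements are met (a current Standing Clearance is held; the reportable unit count is 94, less than the 98 limit; annual gross revenue is $577,000, below the $648,000 limit). But: (i) operates against (d): the baseline figure is 663, below the 747 limit. (j) would limit (i) — the compliance score is 48 points, meeting the 43 points threshold — but (k) sets (j) aside: (k) operates against (j): a current Schedule E Waiver is held. (l) would limit (k) — a current Schedule 5 Registration is held — but (m) sets (l) aside: (m) operates against (l): the registered capacity is 3,480 units, below the 4,970 units limit. (n) is triggered (a current General Registration is held), but is set aside by (o): (o) is engaged — at least one employee exceeds 30 hours/week. So (d) is unavailable.
Exception (e) requires that the employer operates from a single site; but the employer operates from multiple sites, so (e) is unavailable.
No exception is made out. Nadia's landscaping firm falls within the general rule.

Yes — Nadia's landscaping firm must maintain a written harassment policy.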